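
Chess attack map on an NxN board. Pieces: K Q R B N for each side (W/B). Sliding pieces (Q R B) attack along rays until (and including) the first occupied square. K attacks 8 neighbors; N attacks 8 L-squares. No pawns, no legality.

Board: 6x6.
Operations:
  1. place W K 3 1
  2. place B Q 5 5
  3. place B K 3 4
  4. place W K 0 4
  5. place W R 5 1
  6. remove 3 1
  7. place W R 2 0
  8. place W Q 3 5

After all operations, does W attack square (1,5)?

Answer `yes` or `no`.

Answer: yes

Derivation:
Op 1: place WK@(3,1)
Op 2: place BQ@(5,5)
Op 3: place BK@(3,4)
Op 4: place WK@(0,4)
Op 5: place WR@(5,1)
Op 6: remove (3,1)
Op 7: place WR@(2,0)
Op 8: place WQ@(3,5)
Per-piece attacks for W:
  WK@(0,4): attacks (0,5) (0,3) (1,4) (1,5) (1,3)
  WR@(2,0): attacks (2,1) (2,2) (2,3) (2,4) (2,5) (3,0) (4,0) (5,0) (1,0) (0,0)
  WQ@(3,5): attacks (3,4) (4,5) (5,5) (2,5) (1,5) (0,5) (4,4) (5,3) (2,4) (1,3) (0,2) [ray(0,-1) blocked at (3,4); ray(1,0) blocked at (5,5)]
  WR@(5,1): attacks (5,2) (5,3) (5,4) (5,5) (5,0) (4,1) (3,1) (2,1) (1,1) (0,1) [ray(0,1) blocked at (5,5)]
W attacks (1,5): yes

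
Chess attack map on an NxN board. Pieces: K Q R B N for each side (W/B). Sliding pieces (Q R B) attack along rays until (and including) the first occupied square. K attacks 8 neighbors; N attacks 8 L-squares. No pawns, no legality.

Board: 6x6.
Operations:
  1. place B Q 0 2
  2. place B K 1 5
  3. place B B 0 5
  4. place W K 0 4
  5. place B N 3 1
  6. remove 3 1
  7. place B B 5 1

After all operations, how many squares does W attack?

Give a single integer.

Answer: 5

Derivation:
Op 1: place BQ@(0,2)
Op 2: place BK@(1,5)
Op 3: place BB@(0,5)
Op 4: place WK@(0,4)
Op 5: place BN@(3,1)
Op 6: remove (3,1)
Op 7: place BB@(5,1)
Per-piece attacks for W:
  WK@(0,4): attacks (0,5) (0,3) (1,4) (1,5) (1,3)
Union (5 distinct): (0,3) (0,5) (1,3) (1,4) (1,5)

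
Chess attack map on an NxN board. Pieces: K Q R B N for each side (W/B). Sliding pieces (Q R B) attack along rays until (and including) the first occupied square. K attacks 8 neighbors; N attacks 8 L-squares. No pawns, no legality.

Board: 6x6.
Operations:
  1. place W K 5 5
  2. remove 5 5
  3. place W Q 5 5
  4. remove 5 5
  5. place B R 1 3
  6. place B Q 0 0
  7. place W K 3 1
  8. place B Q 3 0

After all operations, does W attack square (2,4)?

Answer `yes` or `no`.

Answer: no

Derivation:
Op 1: place WK@(5,5)
Op 2: remove (5,5)
Op 3: place WQ@(5,5)
Op 4: remove (5,5)
Op 5: place BR@(1,3)
Op 6: place BQ@(0,0)
Op 7: place WK@(3,1)
Op 8: place BQ@(3,0)
Per-piece attacks for W:
  WK@(3,1): attacks (3,2) (3,0) (4,1) (2,1) (4,2) (4,0) (2,2) (2,0)
W attacks (2,4): no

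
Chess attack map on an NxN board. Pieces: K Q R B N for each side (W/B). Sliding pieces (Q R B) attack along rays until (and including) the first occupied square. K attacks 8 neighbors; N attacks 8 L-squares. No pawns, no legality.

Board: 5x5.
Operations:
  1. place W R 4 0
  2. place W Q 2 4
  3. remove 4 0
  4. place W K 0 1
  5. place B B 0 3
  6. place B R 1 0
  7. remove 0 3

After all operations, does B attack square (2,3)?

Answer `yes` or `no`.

Op 1: place WR@(4,0)
Op 2: place WQ@(2,4)
Op 3: remove (4,0)
Op 4: place WK@(0,1)
Op 5: place BB@(0,3)
Op 6: place BR@(1,0)
Op 7: remove (0,3)
Per-piece attacks for B:
  BR@(1,0): attacks (1,1) (1,2) (1,3) (1,4) (2,0) (3,0) (4,0) (0,0)
B attacks (2,3): no

Answer: no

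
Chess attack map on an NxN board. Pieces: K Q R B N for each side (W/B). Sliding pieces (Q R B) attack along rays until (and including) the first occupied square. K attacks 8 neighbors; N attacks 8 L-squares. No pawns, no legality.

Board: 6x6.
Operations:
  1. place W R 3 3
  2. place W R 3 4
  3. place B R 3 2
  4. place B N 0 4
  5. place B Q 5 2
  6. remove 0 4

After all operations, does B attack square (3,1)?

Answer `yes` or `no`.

Answer: yes

Derivation:
Op 1: place WR@(3,3)
Op 2: place WR@(3,4)
Op 3: place BR@(3,2)
Op 4: place BN@(0,4)
Op 5: place BQ@(5,2)
Op 6: remove (0,4)
Per-piece attacks for B:
  BR@(3,2): attacks (3,3) (3,1) (3,0) (4,2) (5,2) (2,2) (1,2) (0,2) [ray(0,1) blocked at (3,3); ray(1,0) blocked at (5,2)]
  BQ@(5,2): attacks (5,3) (5,4) (5,5) (5,1) (5,0) (4,2) (3,2) (4,3) (3,4) (4,1) (3,0) [ray(-1,0) blocked at (3,2); ray(-1,1) blocked at (3,4)]
B attacks (3,1): yes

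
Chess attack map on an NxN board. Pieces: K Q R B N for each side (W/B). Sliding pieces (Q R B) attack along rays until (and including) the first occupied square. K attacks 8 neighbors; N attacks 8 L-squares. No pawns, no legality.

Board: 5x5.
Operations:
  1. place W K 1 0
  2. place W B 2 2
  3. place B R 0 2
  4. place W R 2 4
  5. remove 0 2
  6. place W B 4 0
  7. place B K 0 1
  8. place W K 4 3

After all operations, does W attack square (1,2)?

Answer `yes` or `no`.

Answer: no

Derivation:
Op 1: place WK@(1,0)
Op 2: place WB@(2,2)
Op 3: place BR@(0,2)
Op 4: place WR@(2,4)
Op 5: remove (0,2)
Op 6: place WB@(4,0)
Op 7: place BK@(0,1)
Op 8: place WK@(4,3)
Per-piece attacks for W:
  WK@(1,0): attacks (1,1) (2,0) (0,0) (2,1) (0,1)
  WB@(2,2): attacks (3,3) (4,4) (3,1) (4,0) (1,3) (0,4) (1,1) (0,0) [ray(1,-1) blocked at (4,0)]
  WR@(2,4): attacks (2,3) (2,2) (3,4) (4,4) (1,4) (0,4) [ray(0,-1) blocked at (2,2)]
  WB@(4,0): attacks (3,1) (2,2) [ray(-1,1) blocked at (2,2)]
  WK@(4,3): attacks (4,4) (4,2) (3,3) (3,4) (3,2)
W attacks (1,2): no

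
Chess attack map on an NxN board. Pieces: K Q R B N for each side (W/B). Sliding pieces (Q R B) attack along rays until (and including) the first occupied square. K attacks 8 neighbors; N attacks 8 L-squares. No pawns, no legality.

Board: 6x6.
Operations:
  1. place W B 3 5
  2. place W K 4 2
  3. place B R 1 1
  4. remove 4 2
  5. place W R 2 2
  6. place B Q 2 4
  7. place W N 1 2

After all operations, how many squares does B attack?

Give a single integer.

Op 1: place WB@(3,5)
Op 2: place WK@(4,2)
Op 3: place BR@(1,1)
Op 4: remove (4,2)
Op 5: place WR@(2,2)
Op 6: place BQ@(2,4)
Op 7: place WN@(1,2)
Per-piece attacks for B:
  BR@(1,1): attacks (1,2) (1,0) (2,1) (3,1) (4,1) (5,1) (0,1) [ray(0,1) blocked at (1,2)]
  BQ@(2,4): attacks (2,5) (2,3) (2,2) (3,4) (4,4) (5,4) (1,4) (0,4) (3,5) (3,3) (4,2) (5,1) (1,5) (1,3) (0,2) [ray(0,-1) blocked at (2,2); ray(1,1) blocked at (3,5)]
Union (21 distinct): (0,1) (0,2) (0,4) (1,0) (1,2) (1,3) (1,4) (1,5) (2,1) (2,2) (2,3) (2,5) (3,1) (3,3) (3,4) (3,5) (4,1) (4,2) (4,4) (5,1) (5,4)

Answer: 21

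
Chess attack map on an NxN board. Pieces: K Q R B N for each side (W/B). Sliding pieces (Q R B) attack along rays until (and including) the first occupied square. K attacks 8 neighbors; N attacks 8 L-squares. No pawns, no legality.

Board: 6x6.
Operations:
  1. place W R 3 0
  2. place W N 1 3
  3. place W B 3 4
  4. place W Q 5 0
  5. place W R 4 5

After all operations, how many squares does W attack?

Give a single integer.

Answer: 29

Derivation:
Op 1: place WR@(3,0)
Op 2: place WN@(1,3)
Op 3: place WB@(3,4)
Op 4: place WQ@(5,0)
Op 5: place WR@(4,5)
Per-piece attacks for W:
  WN@(1,3): attacks (2,5) (3,4) (0,5) (2,1) (3,2) (0,1)
  WR@(3,0): attacks (3,1) (3,2) (3,3) (3,4) (4,0) (5,0) (2,0) (1,0) (0,0) [ray(0,1) blocked at (3,4); ray(1,0) blocked at (5,0)]
  WB@(3,4): attacks (4,5) (4,3) (5,2) (2,5) (2,3) (1,2) (0,1) [ray(1,1) blocked at (4,5)]
  WR@(4,5): attacks (4,4) (4,3) (4,2) (4,1) (4,0) (5,5) (3,5) (2,5) (1,5) (0,5)
  WQ@(5,0): attacks (5,1) (5,2) (5,3) (5,4) (5,5) (4,0) (3,0) (4,1) (3,2) (2,3) (1,4) (0,5) [ray(-1,0) blocked at (3,0)]
Union (29 distinct): (0,0) (0,1) (0,5) (1,0) (1,2) (1,4) (1,5) (2,0) (2,1) (2,3) (2,5) (3,0) (3,1) (3,2) (3,3) (3,4) (3,5) (4,0) (4,1) (4,2) (4,3) (4,4) (4,5) (5,0) (5,1) (5,2) (5,3) (5,4) (5,5)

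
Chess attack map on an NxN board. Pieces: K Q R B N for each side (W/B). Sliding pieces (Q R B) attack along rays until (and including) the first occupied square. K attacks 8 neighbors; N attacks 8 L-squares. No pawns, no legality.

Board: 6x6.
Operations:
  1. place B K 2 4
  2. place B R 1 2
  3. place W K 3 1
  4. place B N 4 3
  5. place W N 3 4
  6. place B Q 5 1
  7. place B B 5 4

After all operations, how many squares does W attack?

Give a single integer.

Op 1: place BK@(2,4)
Op 2: place BR@(1,2)
Op 3: place WK@(3,1)
Op 4: place BN@(4,3)
Op 5: place WN@(3,4)
Op 6: place BQ@(5,1)
Op 7: place BB@(5,4)
Per-piece attacks for W:
  WK@(3,1): attacks (3,2) (3,0) (4,1) (2,1) (4,2) (4,0) (2,2) (2,0)
  WN@(3,4): attacks (5,5) (1,5) (4,2) (5,3) (2,2) (1,3)
Union (12 distinct): (1,3) (1,5) (2,0) (2,1) (2,2) (3,0) (3,2) (4,0) (4,1) (4,2) (5,3) (5,5)

Answer: 12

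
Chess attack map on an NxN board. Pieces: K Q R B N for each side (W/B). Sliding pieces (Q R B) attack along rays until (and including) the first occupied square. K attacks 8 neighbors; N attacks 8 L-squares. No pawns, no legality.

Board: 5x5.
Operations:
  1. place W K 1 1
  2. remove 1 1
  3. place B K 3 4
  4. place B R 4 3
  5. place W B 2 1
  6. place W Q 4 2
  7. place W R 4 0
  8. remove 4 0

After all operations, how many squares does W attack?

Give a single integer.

Answer: 14

Derivation:
Op 1: place WK@(1,1)
Op 2: remove (1,1)
Op 3: place BK@(3,4)
Op 4: place BR@(4,3)
Op 5: place WB@(2,1)
Op 6: place WQ@(4,2)
Op 7: place WR@(4,0)
Op 8: remove (4,0)
Per-piece attacks for W:
  WB@(2,1): attacks (3,2) (4,3) (3,0) (1,2) (0,3) (1,0) [ray(1,1) blocked at (4,3)]
  WQ@(4,2): attacks (4,3) (4,1) (4,0) (3,2) (2,2) (1,2) (0,2) (3,3) (2,4) (3,1) (2,0) [ray(0,1) blocked at (4,3)]
Union (14 distinct): (0,2) (0,3) (1,0) (1,2) (2,0) (2,2) (2,4) (3,0) (3,1) (3,2) (3,3) (4,0) (4,1) (4,3)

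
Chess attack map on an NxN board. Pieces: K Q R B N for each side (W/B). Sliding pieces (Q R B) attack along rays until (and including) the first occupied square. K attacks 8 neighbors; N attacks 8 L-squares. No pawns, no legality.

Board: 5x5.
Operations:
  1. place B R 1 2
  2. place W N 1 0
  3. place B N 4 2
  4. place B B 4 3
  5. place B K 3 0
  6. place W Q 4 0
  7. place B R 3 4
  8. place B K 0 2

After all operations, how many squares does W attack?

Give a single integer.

Op 1: place BR@(1,2)
Op 2: place WN@(1,0)
Op 3: place BN@(4,2)
Op 4: place BB@(4,3)
Op 5: place BK@(3,0)
Op 6: place WQ@(4,0)
Op 7: place BR@(3,4)
Op 8: place BK@(0,2)
Per-piece attacks for W:
  WN@(1,0): attacks (2,2) (3,1) (0,2)
  WQ@(4,0): attacks (4,1) (4,2) (3,0) (3,1) (2,2) (1,3) (0,4) [ray(0,1) blocked at (4,2); ray(-1,0) blocked at (3,0)]
Union (8 distinct): (0,2) (0,4) (1,3) (2,2) (3,0) (3,1) (4,1) (4,2)

Answer: 8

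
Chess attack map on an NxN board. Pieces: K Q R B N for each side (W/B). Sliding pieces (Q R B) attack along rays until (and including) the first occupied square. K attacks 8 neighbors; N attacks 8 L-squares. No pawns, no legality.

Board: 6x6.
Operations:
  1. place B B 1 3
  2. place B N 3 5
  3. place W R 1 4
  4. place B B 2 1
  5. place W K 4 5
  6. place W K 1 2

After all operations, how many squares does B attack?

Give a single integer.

Answer: 15

Derivation:
Op 1: place BB@(1,3)
Op 2: place BN@(3,5)
Op 3: place WR@(1,4)
Op 4: place BB@(2,1)
Op 5: place WK@(4,5)
Op 6: place WK@(1,2)
Per-piece attacks for B:
  BB@(1,3): attacks (2,4) (3,5) (2,2) (3,1) (4,0) (0,4) (0,2) [ray(1,1) blocked at (3,5)]
  BB@(2,1): attacks (3,2) (4,3) (5,4) (3,0) (1,2) (1,0) [ray(-1,1) blocked at (1,2)]
  BN@(3,5): attacks (4,3) (5,4) (2,3) (1,4)
Union (15 distinct): (0,2) (0,4) (1,0) (1,2) (1,4) (2,2) (2,3) (2,4) (3,0) (3,1) (3,2) (3,5) (4,0) (4,3) (5,4)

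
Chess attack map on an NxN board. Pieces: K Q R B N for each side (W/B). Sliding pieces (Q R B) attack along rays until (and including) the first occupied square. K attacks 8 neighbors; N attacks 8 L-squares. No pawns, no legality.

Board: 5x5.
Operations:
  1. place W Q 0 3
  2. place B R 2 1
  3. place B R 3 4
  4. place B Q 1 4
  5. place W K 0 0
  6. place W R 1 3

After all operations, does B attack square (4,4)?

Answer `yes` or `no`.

Answer: yes

Derivation:
Op 1: place WQ@(0,3)
Op 2: place BR@(2,1)
Op 3: place BR@(3,4)
Op 4: place BQ@(1,4)
Op 5: place WK@(0,0)
Op 6: place WR@(1,3)
Per-piece attacks for B:
  BQ@(1,4): attacks (1,3) (2,4) (3,4) (0,4) (2,3) (3,2) (4,1) (0,3) [ray(0,-1) blocked at (1,3); ray(1,0) blocked at (3,4); ray(-1,-1) blocked at (0,3)]
  BR@(2,1): attacks (2,2) (2,3) (2,4) (2,0) (3,1) (4,1) (1,1) (0,1)
  BR@(3,4): attacks (3,3) (3,2) (3,1) (3,0) (4,4) (2,4) (1,4) [ray(-1,0) blocked at (1,4)]
B attacks (4,4): yes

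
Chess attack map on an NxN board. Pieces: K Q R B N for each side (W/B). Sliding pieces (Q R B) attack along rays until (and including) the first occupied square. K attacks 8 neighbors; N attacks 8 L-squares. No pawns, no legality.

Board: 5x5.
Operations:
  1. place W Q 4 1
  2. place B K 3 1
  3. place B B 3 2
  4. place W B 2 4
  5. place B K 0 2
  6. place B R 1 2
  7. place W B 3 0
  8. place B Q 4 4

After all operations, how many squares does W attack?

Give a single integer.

Answer: 13

Derivation:
Op 1: place WQ@(4,1)
Op 2: place BK@(3,1)
Op 3: place BB@(3,2)
Op 4: place WB@(2,4)
Op 5: place BK@(0,2)
Op 6: place BR@(1,2)
Op 7: place WB@(3,0)
Op 8: place BQ@(4,4)
Per-piece attacks for W:
  WB@(2,4): attacks (3,3) (4,2) (1,3) (0,2) [ray(-1,-1) blocked at (0,2)]
  WB@(3,0): attacks (4,1) (2,1) (1,2) [ray(1,1) blocked at (4,1); ray(-1,1) blocked at (1,2)]
  WQ@(4,1): attacks (4,2) (4,3) (4,4) (4,0) (3,1) (3,2) (3,0) [ray(0,1) blocked at (4,4); ray(-1,0) blocked at (3,1); ray(-1,1) blocked at (3,2); ray(-1,-1) blocked at (3,0)]
Union (13 distinct): (0,2) (1,2) (1,3) (2,1) (3,0) (3,1) (3,2) (3,3) (4,0) (4,1) (4,2) (4,3) (4,4)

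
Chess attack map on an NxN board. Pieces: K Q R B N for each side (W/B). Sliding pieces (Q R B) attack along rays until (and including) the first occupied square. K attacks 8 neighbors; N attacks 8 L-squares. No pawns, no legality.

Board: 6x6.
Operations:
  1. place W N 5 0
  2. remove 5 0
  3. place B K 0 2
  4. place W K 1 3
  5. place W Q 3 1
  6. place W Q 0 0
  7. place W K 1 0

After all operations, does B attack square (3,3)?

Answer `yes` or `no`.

Op 1: place WN@(5,0)
Op 2: remove (5,0)
Op 3: place BK@(0,2)
Op 4: place WK@(1,3)
Op 5: place WQ@(3,1)
Op 6: place WQ@(0,0)
Op 7: place WK@(1,0)
Per-piece attacks for B:
  BK@(0,2): attacks (0,3) (0,1) (1,2) (1,3) (1,1)
B attacks (3,3): no

Answer: no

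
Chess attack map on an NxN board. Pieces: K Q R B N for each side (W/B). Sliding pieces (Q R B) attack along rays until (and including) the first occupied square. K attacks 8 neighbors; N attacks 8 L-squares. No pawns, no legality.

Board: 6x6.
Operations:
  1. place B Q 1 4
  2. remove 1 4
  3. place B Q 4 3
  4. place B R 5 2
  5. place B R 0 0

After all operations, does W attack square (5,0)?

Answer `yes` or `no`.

Op 1: place BQ@(1,4)
Op 2: remove (1,4)
Op 3: place BQ@(4,3)
Op 4: place BR@(5,2)
Op 5: place BR@(0,0)
Per-piece attacks for W:
W attacks (5,0): no

Answer: no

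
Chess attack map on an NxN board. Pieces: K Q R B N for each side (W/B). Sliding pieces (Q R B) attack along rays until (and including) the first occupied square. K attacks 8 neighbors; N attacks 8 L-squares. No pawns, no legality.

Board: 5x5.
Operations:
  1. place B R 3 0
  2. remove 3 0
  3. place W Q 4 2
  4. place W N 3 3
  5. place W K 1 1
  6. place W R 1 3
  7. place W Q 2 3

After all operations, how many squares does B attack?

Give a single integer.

Answer: 0

Derivation:
Op 1: place BR@(3,0)
Op 2: remove (3,0)
Op 3: place WQ@(4,2)
Op 4: place WN@(3,3)
Op 5: place WK@(1,1)
Op 6: place WR@(1,3)
Op 7: place WQ@(2,3)
Per-piece attacks for B:
Union (0 distinct): (none)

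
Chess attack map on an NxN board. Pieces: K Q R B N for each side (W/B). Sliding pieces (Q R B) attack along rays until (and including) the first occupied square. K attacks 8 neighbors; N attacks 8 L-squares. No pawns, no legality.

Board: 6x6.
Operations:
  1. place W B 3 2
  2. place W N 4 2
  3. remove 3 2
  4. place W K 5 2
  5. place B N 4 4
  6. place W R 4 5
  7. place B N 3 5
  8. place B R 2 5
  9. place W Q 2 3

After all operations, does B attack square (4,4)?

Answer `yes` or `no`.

Answer: no

Derivation:
Op 1: place WB@(3,2)
Op 2: place WN@(4,2)
Op 3: remove (3,2)
Op 4: place WK@(5,2)
Op 5: place BN@(4,4)
Op 6: place WR@(4,5)
Op 7: place BN@(3,5)
Op 8: place BR@(2,5)
Op 9: place WQ@(2,3)
Per-piece attacks for B:
  BR@(2,5): attacks (2,4) (2,3) (3,5) (1,5) (0,5) [ray(0,-1) blocked at (2,3); ray(1,0) blocked at (3,5)]
  BN@(3,5): attacks (4,3) (5,4) (2,3) (1,4)
  BN@(4,4): attacks (2,5) (5,2) (3,2) (2,3)
B attacks (4,4): no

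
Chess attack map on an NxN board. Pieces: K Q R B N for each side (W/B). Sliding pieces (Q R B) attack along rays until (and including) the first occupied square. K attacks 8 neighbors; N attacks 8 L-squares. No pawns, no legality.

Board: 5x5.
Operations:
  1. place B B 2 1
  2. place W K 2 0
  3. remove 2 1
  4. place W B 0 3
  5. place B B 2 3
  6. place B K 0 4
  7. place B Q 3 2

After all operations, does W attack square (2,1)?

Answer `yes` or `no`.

Op 1: place BB@(2,1)
Op 2: place WK@(2,0)
Op 3: remove (2,1)
Op 4: place WB@(0,3)
Op 5: place BB@(2,3)
Op 6: place BK@(0,4)
Op 7: place BQ@(3,2)
Per-piece attacks for W:
  WB@(0,3): attacks (1,4) (1,2) (2,1) (3,0)
  WK@(2,0): attacks (2,1) (3,0) (1,0) (3,1) (1,1)
W attacks (2,1): yes

Answer: yes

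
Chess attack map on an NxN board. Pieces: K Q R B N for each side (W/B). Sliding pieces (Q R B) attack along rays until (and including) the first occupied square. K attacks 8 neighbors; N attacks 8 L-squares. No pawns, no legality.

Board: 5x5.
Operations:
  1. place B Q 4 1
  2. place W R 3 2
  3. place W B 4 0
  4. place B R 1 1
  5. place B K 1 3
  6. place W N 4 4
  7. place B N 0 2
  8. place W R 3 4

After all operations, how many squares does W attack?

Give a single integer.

Op 1: place BQ@(4,1)
Op 2: place WR@(3,2)
Op 3: place WB@(4,0)
Op 4: place BR@(1,1)
Op 5: place BK@(1,3)
Op 6: place WN@(4,4)
Op 7: place BN@(0,2)
Op 8: place WR@(3,4)
Per-piece attacks for W:
  WR@(3,2): attacks (3,3) (3,4) (3,1) (3,0) (4,2) (2,2) (1,2) (0,2) [ray(0,1) blocked at (3,4); ray(-1,0) blocked at (0,2)]
  WR@(3,4): attacks (3,3) (3,2) (4,4) (2,4) (1,4) (0,4) [ray(0,-1) blocked at (3,2); ray(1,0) blocked at (4,4)]
  WB@(4,0): attacks (3,1) (2,2) (1,3) [ray(-1,1) blocked at (1,3)]
  WN@(4,4): attacks (3,2) (2,3)
Union (15 distinct): (0,2) (0,4) (1,2) (1,3) (1,4) (2,2) (2,3) (2,4) (3,0) (3,1) (3,2) (3,3) (3,4) (4,2) (4,4)

Answer: 15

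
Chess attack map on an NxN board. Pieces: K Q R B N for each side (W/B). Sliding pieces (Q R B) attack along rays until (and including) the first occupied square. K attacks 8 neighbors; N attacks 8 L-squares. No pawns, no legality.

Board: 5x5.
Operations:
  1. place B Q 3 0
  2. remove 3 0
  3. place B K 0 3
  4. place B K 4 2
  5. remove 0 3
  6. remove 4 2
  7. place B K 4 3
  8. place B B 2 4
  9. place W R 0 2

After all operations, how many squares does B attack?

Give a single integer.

Answer: 7

Derivation:
Op 1: place BQ@(3,0)
Op 2: remove (3,0)
Op 3: place BK@(0,3)
Op 4: place BK@(4,2)
Op 5: remove (0,3)
Op 6: remove (4,2)
Op 7: place BK@(4,3)
Op 8: place BB@(2,4)
Op 9: place WR@(0,2)
Per-piece attacks for B:
  BB@(2,4): attacks (3,3) (4,2) (1,3) (0,2) [ray(-1,-1) blocked at (0,2)]
  BK@(4,3): attacks (4,4) (4,2) (3,3) (3,4) (3,2)
Union (7 distinct): (0,2) (1,3) (3,2) (3,3) (3,4) (4,2) (4,4)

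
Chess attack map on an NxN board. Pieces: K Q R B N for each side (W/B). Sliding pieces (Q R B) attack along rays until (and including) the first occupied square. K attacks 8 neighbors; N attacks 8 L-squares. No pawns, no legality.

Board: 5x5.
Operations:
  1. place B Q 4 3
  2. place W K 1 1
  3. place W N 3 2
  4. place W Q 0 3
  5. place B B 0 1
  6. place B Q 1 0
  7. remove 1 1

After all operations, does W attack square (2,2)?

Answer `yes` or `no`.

Answer: no

Derivation:
Op 1: place BQ@(4,3)
Op 2: place WK@(1,1)
Op 3: place WN@(3,2)
Op 4: place WQ@(0,3)
Op 5: place BB@(0,1)
Op 6: place BQ@(1,0)
Op 7: remove (1,1)
Per-piece attacks for W:
  WQ@(0,3): attacks (0,4) (0,2) (0,1) (1,3) (2,3) (3,3) (4,3) (1,4) (1,2) (2,1) (3,0) [ray(0,-1) blocked at (0,1); ray(1,0) blocked at (4,3)]
  WN@(3,2): attacks (4,4) (2,4) (1,3) (4,0) (2,0) (1,1)
W attacks (2,2): no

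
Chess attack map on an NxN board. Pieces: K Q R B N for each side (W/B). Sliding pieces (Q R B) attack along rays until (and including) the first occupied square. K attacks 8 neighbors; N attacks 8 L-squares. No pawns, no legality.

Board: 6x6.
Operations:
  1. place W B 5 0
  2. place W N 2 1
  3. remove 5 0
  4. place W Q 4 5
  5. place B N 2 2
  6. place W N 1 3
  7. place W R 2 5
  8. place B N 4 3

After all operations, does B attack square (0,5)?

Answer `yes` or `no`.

Op 1: place WB@(5,0)
Op 2: place WN@(2,1)
Op 3: remove (5,0)
Op 4: place WQ@(4,5)
Op 5: place BN@(2,2)
Op 6: place WN@(1,3)
Op 7: place WR@(2,5)
Op 8: place BN@(4,3)
Per-piece attacks for B:
  BN@(2,2): attacks (3,4) (4,3) (1,4) (0,3) (3,0) (4,1) (1,0) (0,1)
  BN@(4,3): attacks (5,5) (3,5) (2,4) (5,1) (3,1) (2,2)
B attacks (0,5): no

Answer: no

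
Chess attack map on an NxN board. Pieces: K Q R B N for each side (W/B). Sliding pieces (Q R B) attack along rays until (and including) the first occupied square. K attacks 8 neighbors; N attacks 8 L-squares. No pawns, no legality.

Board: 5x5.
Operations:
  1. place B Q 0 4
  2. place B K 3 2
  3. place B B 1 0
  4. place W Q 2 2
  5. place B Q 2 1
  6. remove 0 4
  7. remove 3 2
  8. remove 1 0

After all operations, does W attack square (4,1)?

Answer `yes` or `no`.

Op 1: place BQ@(0,4)
Op 2: place BK@(3,2)
Op 3: place BB@(1,0)
Op 4: place WQ@(2,2)
Op 5: place BQ@(2,1)
Op 6: remove (0,4)
Op 7: remove (3,2)
Op 8: remove (1,0)
Per-piece attacks for W:
  WQ@(2,2): attacks (2,3) (2,4) (2,1) (3,2) (4,2) (1,2) (0,2) (3,3) (4,4) (3,1) (4,0) (1,3) (0,4) (1,1) (0,0) [ray(0,-1) blocked at (2,1)]
W attacks (4,1): no

Answer: no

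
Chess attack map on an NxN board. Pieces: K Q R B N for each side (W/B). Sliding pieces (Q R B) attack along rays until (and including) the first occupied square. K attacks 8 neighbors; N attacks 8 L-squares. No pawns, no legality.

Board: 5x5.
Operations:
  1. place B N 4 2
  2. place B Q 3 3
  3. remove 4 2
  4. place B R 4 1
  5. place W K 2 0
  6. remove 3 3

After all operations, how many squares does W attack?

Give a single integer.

Answer: 5

Derivation:
Op 1: place BN@(4,2)
Op 2: place BQ@(3,3)
Op 3: remove (4,2)
Op 4: place BR@(4,1)
Op 5: place WK@(2,0)
Op 6: remove (3,3)
Per-piece attacks for W:
  WK@(2,0): attacks (2,1) (3,0) (1,0) (3,1) (1,1)
Union (5 distinct): (1,0) (1,1) (2,1) (3,0) (3,1)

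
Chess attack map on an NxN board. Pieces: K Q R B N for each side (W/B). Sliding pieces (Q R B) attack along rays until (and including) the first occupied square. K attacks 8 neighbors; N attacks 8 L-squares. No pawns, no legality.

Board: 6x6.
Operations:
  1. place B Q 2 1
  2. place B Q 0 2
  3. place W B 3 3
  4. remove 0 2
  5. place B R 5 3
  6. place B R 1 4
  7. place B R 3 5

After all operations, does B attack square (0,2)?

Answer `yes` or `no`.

Answer: no

Derivation:
Op 1: place BQ@(2,1)
Op 2: place BQ@(0,2)
Op 3: place WB@(3,3)
Op 4: remove (0,2)
Op 5: place BR@(5,3)
Op 6: place BR@(1,4)
Op 7: place BR@(3,5)
Per-piece attacks for B:
  BR@(1,4): attacks (1,5) (1,3) (1,2) (1,1) (1,0) (2,4) (3,4) (4,4) (5,4) (0,4)
  BQ@(2,1): attacks (2,2) (2,3) (2,4) (2,5) (2,0) (3,1) (4,1) (5,1) (1,1) (0,1) (3,2) (4,3) (5,4) (3,0) (1,2) (0,3) (1,0)
  BR@(3,5): attacks (3,4) (3,3) (4,5) (5,5) (2,5) (1,5) (0,5) [ray(0,-1) blocked at (3,3)]
  BR@(5,3): attacks (5,4) (5,5) (5,2) (5,1) (5,0) (4,3) (3,3) [ray(-1,0) blocked at (3,3)]
B attacks (0,2): no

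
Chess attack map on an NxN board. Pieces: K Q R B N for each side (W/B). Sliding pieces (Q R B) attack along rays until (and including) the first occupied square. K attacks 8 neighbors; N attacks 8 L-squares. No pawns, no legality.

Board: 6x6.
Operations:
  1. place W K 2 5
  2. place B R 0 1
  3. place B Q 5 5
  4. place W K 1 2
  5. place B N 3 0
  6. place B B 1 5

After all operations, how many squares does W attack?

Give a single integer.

Op 1: place WK@(2,5)
Op 2: place BR@(0,1)
Op 3: place BQ@(5,5)
Op 4: place WK@(1,2)
Op 5: place BN@(3,0)
Op 6: place BB@(1,5)
Per-piece attacks for W:
  WK@(1,2): attacks (1,3) (1,1) (2,2) (0,2) (2,3) (2,1) (0,3) (0,1)
  WK@(2,5): attacks (2,4) (3,5) (1,5) (3,4) (1,4)
Union (13 distinct): (0,1) (0,2) (0,3) (1,1) (1,3) (1,4) (1,5) (2,1) (2,2) (2,3) (2,4) (3,4) (3,5)

Answer: 13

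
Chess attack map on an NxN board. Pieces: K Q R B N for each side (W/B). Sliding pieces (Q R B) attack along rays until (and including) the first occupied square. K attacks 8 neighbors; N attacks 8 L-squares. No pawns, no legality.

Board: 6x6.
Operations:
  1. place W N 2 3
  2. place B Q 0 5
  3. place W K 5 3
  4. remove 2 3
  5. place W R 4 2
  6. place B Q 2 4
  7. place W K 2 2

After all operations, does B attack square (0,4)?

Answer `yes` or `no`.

Op 1: place WN@(2,3)
Op 2: place BQ@(0,5)
Op 3: place WK@(5,3)
Op 4: remove (2,3)
Op 5: place WR@(4,2)
Op 6: place BQ@(2,4)
Op 7: place WK@(2,2)
Per-piece attacks for B:
  BQ@(0,5): attacks (0,4) (0,3) (0,2) (0,1) (0,0) (1,5) (2,5) (3,5) (4,5) (5,5) (1,4) (2,3) (3,2) (4,1) (5,0)
  BQ@(2,4): attacks (2,5) (2,3) (2,2) (3,4) (4,4) (5,4) (1,4) (0,4) (3,5) (3,3) (4,2) (1,5) (1,3) (0,2) [ray(0,-1) blocked at (2,2); ray(1,-1) blocked at (4,2)]
B attacks (0,4): yes

Answer: yes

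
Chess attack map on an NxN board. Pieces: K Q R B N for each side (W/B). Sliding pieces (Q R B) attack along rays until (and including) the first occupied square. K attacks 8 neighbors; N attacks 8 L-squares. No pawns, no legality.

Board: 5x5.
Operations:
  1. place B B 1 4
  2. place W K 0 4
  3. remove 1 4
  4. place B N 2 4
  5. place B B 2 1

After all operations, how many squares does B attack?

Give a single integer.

Answer: 6

Derivation:
Op 1: place BB@(1,4)
Op 2: place WK@(0,4)
Op 3: remove (1,4)
Op 4: place BN@(2,4)
Op 5: place BB@(2,1)
Per-piece attacks for B:
  BB@(2,1): attacks (3,2) (4,3) (3,0) (1,2) (0,3) (1,0)
  BN@(2,4): attacks (3,2) (4,3) (1,2) (0,3)
Union (6 distinct): (0,3) (1,0) (1,2) (3,0) (3,2) (4,3)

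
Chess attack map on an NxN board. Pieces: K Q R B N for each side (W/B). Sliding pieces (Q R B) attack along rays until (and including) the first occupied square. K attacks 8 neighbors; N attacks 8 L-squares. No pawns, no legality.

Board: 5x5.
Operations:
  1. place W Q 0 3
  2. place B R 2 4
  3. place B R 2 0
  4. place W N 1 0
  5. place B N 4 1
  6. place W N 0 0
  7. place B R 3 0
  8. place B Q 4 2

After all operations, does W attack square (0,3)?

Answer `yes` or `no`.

Op 1: place WQ@(0,3)
Op 2: place BR@(2,4)
Op 3: place BR@(2,0)
Op 4: place WN@(1,0)
Op 5: place BN@(4,1)
Op 6: place WN@(0,0)
Op 7: place BR@(3,0)
Op 8: place BQ@(4,2)
Per-piece attacks for W:
  WN@(0,0): attacks (1,2) (2,1)
  WQ@(0,3): attacks (0,4) (0,2) (0,1) (0,0) (1,3) (2,3) (3,3) (4,3) (1,4) (1,2) (2,1) (3,0) [ray(0,-1) blocked at (0,0); ray(1,-1) blocked at (3,0)]
  WN@(1,0): attacks (2,2) (3,1) (0,2)
W attacks (0,3): no

Answer: no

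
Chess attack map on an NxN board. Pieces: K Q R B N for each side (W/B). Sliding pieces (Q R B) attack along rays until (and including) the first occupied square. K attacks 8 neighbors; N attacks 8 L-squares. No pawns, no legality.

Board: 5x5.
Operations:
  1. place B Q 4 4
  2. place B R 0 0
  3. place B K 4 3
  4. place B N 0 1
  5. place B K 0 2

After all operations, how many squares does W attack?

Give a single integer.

Op 1: place BQ@(4,4)
Op 2: place BR@(0,0)
Op 3: place BK@(4,3)
Op 4: place BN@(0,1)
Op 5: place BK@(0,2)
Per-piece attacks for W:
Union (0 distinct): (none)

Answer: 0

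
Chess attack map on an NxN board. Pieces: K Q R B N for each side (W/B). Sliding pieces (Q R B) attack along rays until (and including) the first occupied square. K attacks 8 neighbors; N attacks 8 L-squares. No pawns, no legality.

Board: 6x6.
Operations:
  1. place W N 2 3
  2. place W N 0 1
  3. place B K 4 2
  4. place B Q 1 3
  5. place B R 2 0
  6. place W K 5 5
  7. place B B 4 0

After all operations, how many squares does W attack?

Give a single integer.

Op 1: place WN@(2,3)
Op 2: place WN@(0,1)
Op 3: place BK@(4,2)
Op 4: place BQ@(1,3)
Op 5: place BR@(2,0)
Op 6: place WK@(5,5)
Op 7: place BB@(4,0)
Per-piece attacks for W:
  WN@(0,1): attacks (1,3) (2,2) (2,0)
  WN@(2,3): attacks (3,5) (4,4) (1,5) (0,4) (3,1) (4,2) (1,1) (0,2)
  WK@(5,5): attacks (5,4) (4,5) (4,4)
Union (13 distinct): (0,2) (0,4) (1,1) (1,3) (1,5) (2,0) (2,2) (3,1) (3,5) (4,2) (4,4) (4,5) (5,4)

Answer: 13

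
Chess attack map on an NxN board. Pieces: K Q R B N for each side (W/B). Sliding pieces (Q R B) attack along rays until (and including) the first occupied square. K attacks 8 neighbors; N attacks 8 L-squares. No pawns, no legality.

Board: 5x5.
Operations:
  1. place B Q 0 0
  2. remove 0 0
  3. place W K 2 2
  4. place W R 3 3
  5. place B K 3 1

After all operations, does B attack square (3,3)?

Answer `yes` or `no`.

Answer: no

Derivation:
Op 1: place BQ@(0,0)
Op 2: remove (0,0)
Op 3: place WK@(2,2)
Op 4: place WR@(3,3)
Op 5: place BK@(3,1)
Per-piece attacks for B:
  BK@(3,1): attacks (3,2) (3,0) (4,1) (2,1) (4,2) (4,0) (2,2) (2,0)
B attacks (3,3): no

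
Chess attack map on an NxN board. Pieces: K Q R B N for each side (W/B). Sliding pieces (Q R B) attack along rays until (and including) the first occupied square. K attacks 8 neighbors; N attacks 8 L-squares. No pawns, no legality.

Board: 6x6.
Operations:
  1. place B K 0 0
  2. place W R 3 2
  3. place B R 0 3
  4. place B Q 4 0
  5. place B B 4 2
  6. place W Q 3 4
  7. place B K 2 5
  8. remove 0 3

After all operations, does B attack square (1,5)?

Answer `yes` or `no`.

Op 1: place BK@(0,0)
Op 2: place WR@(3,2)
Op 3: place BR@(0,3)
Op 4: place BQ@(4,0)
Op 5: place BB@(4,2)
Op 6: place WQ@(3,4)
Op 7: place BK@(2,5)
Op 8: remove (0,3)
Per-piece attacks for B:
  BK@(0,0): attacks (0,1) (1,0) (1,1)
  BK@(2,5): attacks (2,4) (3,5) (1,5) (3,4) (1,4)
  BQ@(4,0): attacks (4,1) (4,2) (5,0) (3,0) (2,0) (1,0) (0,0) (5,1) (3,1) (2,2) (1,3) (0,4) [ray(0,1) blocked at (4,2); ray(-1,0) blocked at (0,0)]
  BB@(4,2): attacks (5,3) (5,1) (3,3) (2,4) (1,5) (3,1) (2,0)
B attacks (1,5): yes

Answer: yes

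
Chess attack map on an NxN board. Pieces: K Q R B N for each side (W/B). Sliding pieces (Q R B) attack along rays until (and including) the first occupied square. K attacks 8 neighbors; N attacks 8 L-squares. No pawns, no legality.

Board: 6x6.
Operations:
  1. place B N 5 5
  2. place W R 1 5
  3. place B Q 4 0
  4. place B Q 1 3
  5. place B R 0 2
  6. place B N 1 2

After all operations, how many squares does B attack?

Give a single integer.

Answer: 29

Derivation:
Op 1: place BN@(5,5)
Op 2: place WR@(1,5)
Op 3: place BQ@(4,0)
Op 4: place BQ@(1,3)
Op 5: place BR@(0,2)
Op 6: place BN@(1,2)
Per-piece attacks for B:
  BR@(0,2): attacks (0,3) (0,4) (0,5) (0,1) (0,0) (1,2) [ray(1,0) blocked at (1,2)]
  BN@(1,2): attacks (2,4) (3,3) (0,4) (2,0) (3,1) (0,0)
  BQ@(1,3): attacks (1,4) (1,5) (1,2) (2,3) (3,3) (4,3) (5,3) (0,3) (2,4) (3,5) (2,2) (3,1) (4,0) (0,4) (0,2) [ray(0,1) blocked at (1,5); ray(0,-1) blocked at (1,2); ray(1,-1) blocked at (4,0); ray(-1,-1) blocked at (0,2)]
  BQ@(4,0): attacks (4,1) (4,2) (4,3) (4,4) (4,5) (5,0) (3,0) (2,0) (1,0) (0,0) (5,1) (3,1) (2,2) (1,3) [ray(-1,1) blocked at (1,3)]
  BN@(5,5): attacks (4,3) (3,4)
Union (29 distinct): (0,0) (0,1) (0,2) (0,3) (0,4) (0,5) (1,0) (1,2) (1,3) (1,4) (1,5) (2,0) (2,2) (2,3) (2,4) (3,0) (3,1) (3,3) (3,4) (3,5) (4,0) (4,1) (4,2) (4,3) (4,4) (4,5) (5,0) (5,1) (5,3)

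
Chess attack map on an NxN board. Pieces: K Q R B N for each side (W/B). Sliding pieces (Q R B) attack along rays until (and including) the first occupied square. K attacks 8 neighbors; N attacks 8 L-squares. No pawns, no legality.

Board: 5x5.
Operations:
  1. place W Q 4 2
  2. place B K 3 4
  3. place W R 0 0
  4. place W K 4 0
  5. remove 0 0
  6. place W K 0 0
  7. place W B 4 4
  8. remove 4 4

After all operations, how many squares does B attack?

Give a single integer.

Answer: 5

Derivation:
Op 1: place WQ@(4,2)
Op 2: place BK@(3,4)
Op 3: place WR@(0,0)
Op 4: place WK@(4,0)
Op 5: remove (0,0)
Op 6: place WK@(0,0)
Op 7: place WB@(4,4)
Op 8: remove (4,4)
Per-piece attacks for B:
  BK@(3,4): attacks (3,3) (4,4) (2,4) (4,3) (2,3)
Union (5 distinct): (2,3) (2,4) (3,3) (4,3) (4,4)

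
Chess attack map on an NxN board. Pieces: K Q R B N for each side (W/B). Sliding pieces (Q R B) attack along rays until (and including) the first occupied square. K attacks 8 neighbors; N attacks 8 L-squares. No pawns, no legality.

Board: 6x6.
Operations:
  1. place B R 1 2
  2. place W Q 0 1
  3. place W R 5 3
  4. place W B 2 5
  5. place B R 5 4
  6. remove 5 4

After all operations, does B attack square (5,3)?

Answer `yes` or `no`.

Answer: no

Derivation:
Op 1: place BR@(1,2)
Op 2: place WQ@(0,1)
Op 3: place WR@(5,3)
Op 4: place WB@(2,5)
Op 5: place BR@(5,4)
Op 6: remove (5,4)
Per-piece attacks for B:
  BR@(1,2): attacks (1,3) (1,4) (1,5) (1,1) (1,0) (2,2) (3,2) (4,2) (5,2) (0,2)
B attacks (5,3): no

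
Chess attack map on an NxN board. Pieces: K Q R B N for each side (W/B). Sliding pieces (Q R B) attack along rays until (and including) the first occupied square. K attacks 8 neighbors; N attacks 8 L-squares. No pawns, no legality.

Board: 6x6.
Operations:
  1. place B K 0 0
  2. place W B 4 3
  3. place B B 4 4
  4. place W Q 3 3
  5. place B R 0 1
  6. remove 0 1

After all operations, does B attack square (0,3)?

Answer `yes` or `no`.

Op 1: place BK@(0,0)
Op 2: place WB@(4,3)
Op 3: place BB@(4,4)
Op 4: place WQ@(3,3)
Op 5: place BR@(0,1)
Op 6: remove (0,1)
Per-piece attacks for B:
  BK@(0,0): attacks (0,1) (1,0) (1,1)
  BB@(4,4): attacks (5,5) (5,3) (3,5) (3,3) [ray(-1,-1) blocked at (3,3)]
B attacks (0,3): no

Answer: no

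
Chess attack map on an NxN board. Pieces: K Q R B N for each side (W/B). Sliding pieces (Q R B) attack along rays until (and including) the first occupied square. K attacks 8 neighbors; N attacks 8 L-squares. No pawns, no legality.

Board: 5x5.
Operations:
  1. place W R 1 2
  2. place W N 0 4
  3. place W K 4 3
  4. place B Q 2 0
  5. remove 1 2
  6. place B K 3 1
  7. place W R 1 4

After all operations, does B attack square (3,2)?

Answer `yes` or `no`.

Op 1: place WR@(1,2)
Op 2: place WN@(0,4)
Op 3: place WK@(4,3)
Op 4: place BQ@(2,0)
Op 5: remove (1,2)
Op 6: place BK@(3,1)
Op 7: place WR@(1,4)
Per-piece attacks for B:
  BQ@(2,0): attacks (2,1) (2,2) (2,3) (2,4) (3,0) (4,0) (1,0) (0,0) (3,1) (1,1) (0,2) [ray(1,1) blocked at (3,1)]
  BK@(3,1): attacks (3,2) (3,0) (4,1) (2,1) (4,2) (4,0) (2,2) (2,0)
B attacks (3,2): yes

Answer: yes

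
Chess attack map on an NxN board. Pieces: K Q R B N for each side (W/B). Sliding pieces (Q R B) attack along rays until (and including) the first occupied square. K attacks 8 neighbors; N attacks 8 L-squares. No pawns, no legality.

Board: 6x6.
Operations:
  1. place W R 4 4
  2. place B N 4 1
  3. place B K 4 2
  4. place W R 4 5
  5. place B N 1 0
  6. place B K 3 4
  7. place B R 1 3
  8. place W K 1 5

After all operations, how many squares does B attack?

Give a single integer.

Op 1: place WR@(4,4)
Op 2: place BN@(4,1)
Op 3: place BK@(4,2)
Op 4: place WR@(4,5)
Op 5: place BN@(1,0)
Op 6: place BK@(3,4)
Op 7: place BR@(1,3)
Op 8: place WK@(1,5)
Per-piece attacks for B:
  BN@(1,0): attacks (2,2) (3,1) (0,2)
  BR@(1,3): attacks (1,4) (1,5) (1,2) (1,1) (1,0) (2,3) (3,3) (4,3) (5,3) (0,3) [ray(0,1) blocked at (1,5); ray(0,-1) blocked at (1,0)]
  BK@(3,4): attacks (3,5) (3,3) (4,4) (2,4) (4,5) (4,3) (2,5) (2,3)
  BN@(4,1): attacks (5,3) (3,3) (2,2) (2,0)
  BK@(4,2): attacks (4,3) (4,1) (5,2) (3,2) (5,3) (5,1) (3,3) (3,1)
Union (23 distinct): (0,2) (0,3) (1,0) (1,1) (1,2) (1,4) (1,5) (2,0) (2,2) (2,3) (2,4) (2,5) (3,1) (3,2) (3,3) (3,5) (4,1) (4,3) (4,4) (4,5) (5,1) (5,2) (5,3)

Answer: 23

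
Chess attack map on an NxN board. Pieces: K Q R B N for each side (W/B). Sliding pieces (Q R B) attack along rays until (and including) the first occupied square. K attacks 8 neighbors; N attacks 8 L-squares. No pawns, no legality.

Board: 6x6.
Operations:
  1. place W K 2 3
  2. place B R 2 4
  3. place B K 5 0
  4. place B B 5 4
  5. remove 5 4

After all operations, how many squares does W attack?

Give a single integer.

Answer: 8

Derivation:
Op 1: place WK@(2,3)
Op 2: place BR@(2,4)
Op 3: place BK@(5,0)
Op 4: place BB@(5,4)
Op 5: remove (5,4)
Per-piece attacks for W:
  WK@(2,3): attacks (2,4) (2,2) (3,3) (1,3) (3,4) (3,2) (1,4) (1,2)
Union (8 distinct): (1,2) (1,3) (1,4) (2,2) (2,4) (3,2) (3,3) (3,4)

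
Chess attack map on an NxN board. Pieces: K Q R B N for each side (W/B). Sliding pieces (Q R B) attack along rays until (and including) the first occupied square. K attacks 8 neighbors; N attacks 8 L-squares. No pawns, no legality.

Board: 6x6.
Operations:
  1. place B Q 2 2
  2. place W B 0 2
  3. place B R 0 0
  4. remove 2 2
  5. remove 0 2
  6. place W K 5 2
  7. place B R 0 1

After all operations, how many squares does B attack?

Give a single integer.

Op 1: place BQ@(2,2)
Op 2: place WB@(0,2)
Op 3: place BR@(0,0)
Op 4: remove (2,2)
Op 5: remove (0,2)
Op 6: place WK@(5,2)
Op 7: place BR@(0,1)
Per-piece attacks for B:
  BR@(0,0): attacks (0,1) (1,0) (2,0) (3,0) (4,0) (5,0) [ray(0,1) blocked at (0,1)]
  BR@(0,1): attacks (0,2) (0,3) (0,4) (0,5) (0,0) (1,1) (2,1) (3,1) (4,1) (5,1) [ray(0,-1) blocked at (0,0)]
Union (16 distinct): (0,0) (0,1) (0,2) (0,3) (0,4) (0,5) (1,0) (1,1) (2,0) (2,1) (3,0) (3,1) (4,0) (4,1) (5,0) (5,1)

Answer: 16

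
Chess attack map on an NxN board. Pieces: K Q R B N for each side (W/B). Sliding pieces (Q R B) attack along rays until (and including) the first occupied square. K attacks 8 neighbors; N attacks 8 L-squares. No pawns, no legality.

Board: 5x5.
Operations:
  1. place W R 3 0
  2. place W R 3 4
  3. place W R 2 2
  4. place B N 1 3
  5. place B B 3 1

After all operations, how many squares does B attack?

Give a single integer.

Op 1: place WR@(3,0)
Op 2: place WR@(3,4)
Op 3: place WR@(2,2)
Op 4: place BN@(1,3)
Op 5: place BB@(3,1)
Per-piece attacks for B:
  BN@(1,3): attacks (3,4) (2,1) (3,2) (0,1)
  BB@(3,1): attacks (4,2) (4,0) (2,2) (2,0) [ray(-1,1) blocked at (2,2)]
Union (8 distinct): (0,1) (2,0) (2,1) (2,2) (3,2) (3,4) (4,0) (4,2)

Answer: 8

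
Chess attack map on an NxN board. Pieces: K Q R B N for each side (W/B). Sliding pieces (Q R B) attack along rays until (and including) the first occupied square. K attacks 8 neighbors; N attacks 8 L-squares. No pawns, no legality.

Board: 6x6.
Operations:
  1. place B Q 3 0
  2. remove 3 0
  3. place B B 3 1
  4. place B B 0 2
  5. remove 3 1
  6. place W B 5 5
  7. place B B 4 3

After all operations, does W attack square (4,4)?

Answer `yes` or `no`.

Answer: yes

Derivation:
Op 1: place BQ@(3,0)
Op 2: remove (3,0)
Op 3: place BB@(3,1)
Op 4: place BB@(0,2)
Op 5: remove (3,1)
Op 6: place WB@(5,5)
Op 7: place BB@(4,3)
Per-piece attacks for W:
  WB@(5,5): attacks (4,4) (3,3) (2,2) (1,1) (0,0)
W attacks (4,4): yes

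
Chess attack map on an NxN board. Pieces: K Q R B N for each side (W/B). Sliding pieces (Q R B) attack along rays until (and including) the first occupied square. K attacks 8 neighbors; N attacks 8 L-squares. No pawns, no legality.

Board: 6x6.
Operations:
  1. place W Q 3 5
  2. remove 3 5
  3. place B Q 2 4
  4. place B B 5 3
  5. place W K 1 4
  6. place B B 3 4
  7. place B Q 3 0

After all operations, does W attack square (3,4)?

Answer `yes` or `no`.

Op 1: place WQ@(3,5)
Op 2: remove (3,5)
Op 3: place BQ@(2,4)
Op 4: place BB@(5,3)
Op 5: place WK@(1,4)
Op 6: place BB@(3,4)
Op 7: place BQ@(3,0)
Per-piece attacks for W:
  WK@(1,4): attacks (1,5) (1,3) (2,4) (0,4) (2,5) (2,3) (0,5) (0,3)
W attacks (3,4): no

Answer: no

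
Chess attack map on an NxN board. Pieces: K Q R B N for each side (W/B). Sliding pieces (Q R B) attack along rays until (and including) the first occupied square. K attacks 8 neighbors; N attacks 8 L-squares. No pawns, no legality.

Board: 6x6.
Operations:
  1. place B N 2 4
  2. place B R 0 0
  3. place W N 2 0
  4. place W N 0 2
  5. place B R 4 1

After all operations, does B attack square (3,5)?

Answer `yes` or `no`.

Op 1: place BN@(2,4)
Op 2: place BR@(0,0)
Op 3: place WN@(2,0)
Op 4: place WN@(0,2)
Op 5: place BR@(4,1)
Per-piece attacks for B:
  BR@(0,0): attacks (0,1) (0,2) (1,0) (2,0) [ray(0,1) blocked at (0,2); ray(1,0) blocked at (2,0)]
  BN@(2,4): attacks (4,5) (0,5) (3,2) (4,3) (1,2) (0,3)
  BR@(4,1): attacks (4,2) (4,3) (4,4) (4,5) (4,0) (5,1) (3,1) (2,1) (1,1) (0,1)
B attacks (3,5): no

Answer: no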